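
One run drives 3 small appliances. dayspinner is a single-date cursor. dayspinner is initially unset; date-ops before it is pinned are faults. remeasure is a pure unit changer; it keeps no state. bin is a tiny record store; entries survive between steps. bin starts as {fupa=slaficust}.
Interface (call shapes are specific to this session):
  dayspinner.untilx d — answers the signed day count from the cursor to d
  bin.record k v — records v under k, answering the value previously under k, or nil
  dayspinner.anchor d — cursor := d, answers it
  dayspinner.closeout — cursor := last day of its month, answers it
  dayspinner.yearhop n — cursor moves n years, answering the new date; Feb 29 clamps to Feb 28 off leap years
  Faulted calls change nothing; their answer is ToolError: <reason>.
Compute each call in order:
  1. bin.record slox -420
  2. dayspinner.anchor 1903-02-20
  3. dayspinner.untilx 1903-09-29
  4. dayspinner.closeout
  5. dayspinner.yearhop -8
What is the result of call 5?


Answer: 1895-02-28

Derivation:
// record(k→slox, v→-420) == nil
// anchor(d→1903-02-20) == 1903-02-20
// untilx(d→1903-09-29) == 221
// closeout() == 1903-02-28
// yearhop(n→-8) == 1895-02-28


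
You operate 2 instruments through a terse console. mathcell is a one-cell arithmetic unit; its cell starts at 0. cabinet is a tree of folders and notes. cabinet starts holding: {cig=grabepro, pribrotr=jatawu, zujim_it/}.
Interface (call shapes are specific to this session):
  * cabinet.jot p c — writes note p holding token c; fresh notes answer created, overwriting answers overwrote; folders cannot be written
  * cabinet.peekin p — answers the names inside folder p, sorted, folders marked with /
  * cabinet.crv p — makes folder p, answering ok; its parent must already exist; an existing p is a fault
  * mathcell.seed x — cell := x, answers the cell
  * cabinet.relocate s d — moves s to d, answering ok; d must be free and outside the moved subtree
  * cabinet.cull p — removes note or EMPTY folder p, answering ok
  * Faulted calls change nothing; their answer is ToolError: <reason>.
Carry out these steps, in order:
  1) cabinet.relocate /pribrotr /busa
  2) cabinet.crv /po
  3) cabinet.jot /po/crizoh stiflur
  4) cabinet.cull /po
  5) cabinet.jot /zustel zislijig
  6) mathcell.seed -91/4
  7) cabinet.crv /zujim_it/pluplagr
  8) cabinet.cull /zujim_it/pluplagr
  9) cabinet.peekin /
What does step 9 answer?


Then cabinet.relocate with s='/pribrotr', d='/busa', and see ok.
I run cabinet.crv with p='/po', — result: ok.
Then cabinet.jot with p='/po/crizoh', c='stiflur', and see created.
I call cabinet.cull with p='/po', and observe ToolError: not empty.
I invoke cabinet.jot with p='/zustel', c='zislijig', and see created.
Now I run mathcell.seed with x='-91/4', and get -91/4.
Then cabinet.crv with p='/zujim_it/pluplagr', — result: ok.
I use cabinet.cull with p='/zujim_it/pluplagr', yielding ok.
I call cabinet.peekin with p='/', and observe [busa, cig, po/, zujim_it/, zustel].

Answer: [busa, cig, po/, zujim_it/, zustel]


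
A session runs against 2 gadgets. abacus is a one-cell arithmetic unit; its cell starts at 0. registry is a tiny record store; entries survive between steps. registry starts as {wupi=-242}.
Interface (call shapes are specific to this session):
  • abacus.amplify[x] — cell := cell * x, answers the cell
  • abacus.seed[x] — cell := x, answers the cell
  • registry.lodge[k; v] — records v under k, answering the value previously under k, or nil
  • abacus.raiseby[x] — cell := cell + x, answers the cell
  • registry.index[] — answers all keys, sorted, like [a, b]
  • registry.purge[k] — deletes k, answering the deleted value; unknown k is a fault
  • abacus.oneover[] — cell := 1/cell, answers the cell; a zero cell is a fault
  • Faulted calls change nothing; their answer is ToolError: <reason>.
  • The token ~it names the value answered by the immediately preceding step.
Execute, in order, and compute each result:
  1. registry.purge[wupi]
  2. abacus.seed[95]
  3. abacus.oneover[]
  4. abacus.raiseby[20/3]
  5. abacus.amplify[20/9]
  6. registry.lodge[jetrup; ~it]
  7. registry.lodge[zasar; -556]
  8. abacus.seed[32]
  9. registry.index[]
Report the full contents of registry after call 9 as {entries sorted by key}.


Answer: {jetrup=7612/513, zasar=-556}

Derivation:
==> registry.purge(k=wupi)
<== -242
==> abacus.seed(x=95)
<== 95
==> abacus.oneover()
<== 1/95
==> abacus.raiseby(x=20/3)
<== 1903/285
==> abacus.amplify(x=20/9)
<== 7612/513
==> registry.lodge(k=jetrup, v=~it)
<== nil
==> registry.lodge(k=zasar, v=-556)
<== nil
==> abacus.seed(x=32)
<== 32
==> registry.index()
<== [jetrup, zasar]


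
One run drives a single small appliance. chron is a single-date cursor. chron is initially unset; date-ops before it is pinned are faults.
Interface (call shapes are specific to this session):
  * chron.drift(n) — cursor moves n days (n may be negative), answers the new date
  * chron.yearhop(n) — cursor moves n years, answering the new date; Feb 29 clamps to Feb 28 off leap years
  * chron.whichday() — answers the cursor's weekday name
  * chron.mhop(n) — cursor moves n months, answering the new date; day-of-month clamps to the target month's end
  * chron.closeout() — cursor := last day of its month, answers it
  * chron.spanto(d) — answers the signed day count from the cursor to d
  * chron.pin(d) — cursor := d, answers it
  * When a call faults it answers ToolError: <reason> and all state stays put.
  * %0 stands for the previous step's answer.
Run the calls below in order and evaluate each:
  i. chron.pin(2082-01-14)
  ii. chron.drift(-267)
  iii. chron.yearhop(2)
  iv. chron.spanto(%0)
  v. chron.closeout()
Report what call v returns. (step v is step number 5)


Do: chron.pin[2082-01-14]
See: 2082-01-14
Do: chron.drift[-267]
See: 2081-04-22
Do: chron.yearhop[2]
See: 2083-04-22
Do: chron.spanto[%0]
See: 0
Do: chron.closeout[]
See: 2083-04-30

Answer: 2083-04-30


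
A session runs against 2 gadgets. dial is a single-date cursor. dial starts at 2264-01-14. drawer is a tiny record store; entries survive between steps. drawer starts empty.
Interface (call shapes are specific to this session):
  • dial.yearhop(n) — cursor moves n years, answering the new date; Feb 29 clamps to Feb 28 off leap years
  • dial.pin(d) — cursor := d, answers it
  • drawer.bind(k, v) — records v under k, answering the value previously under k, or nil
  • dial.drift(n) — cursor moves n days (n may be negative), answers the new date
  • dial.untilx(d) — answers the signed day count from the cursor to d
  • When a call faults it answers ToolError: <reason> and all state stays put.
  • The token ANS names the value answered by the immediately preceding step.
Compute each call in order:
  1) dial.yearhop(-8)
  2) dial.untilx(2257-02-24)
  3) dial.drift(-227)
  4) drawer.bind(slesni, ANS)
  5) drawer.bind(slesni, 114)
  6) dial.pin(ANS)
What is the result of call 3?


Calling dial.yearhop passing n→-8, and see 2256-01-14.
I run dial.untilx passing d→2257-02-24, and observe 407.
I call dial.drift passing n→-227, yielding 2255-06-01.
I call drawer.bind passing k→slesni, v→ANS, and get nil.
Now I run drawer.bind passing k→slesni, v→114, which returns 2255-06-01.
Next I call dial.pin passing d→ANS, and get 2255-06-01.

Answer: 2255-06-01


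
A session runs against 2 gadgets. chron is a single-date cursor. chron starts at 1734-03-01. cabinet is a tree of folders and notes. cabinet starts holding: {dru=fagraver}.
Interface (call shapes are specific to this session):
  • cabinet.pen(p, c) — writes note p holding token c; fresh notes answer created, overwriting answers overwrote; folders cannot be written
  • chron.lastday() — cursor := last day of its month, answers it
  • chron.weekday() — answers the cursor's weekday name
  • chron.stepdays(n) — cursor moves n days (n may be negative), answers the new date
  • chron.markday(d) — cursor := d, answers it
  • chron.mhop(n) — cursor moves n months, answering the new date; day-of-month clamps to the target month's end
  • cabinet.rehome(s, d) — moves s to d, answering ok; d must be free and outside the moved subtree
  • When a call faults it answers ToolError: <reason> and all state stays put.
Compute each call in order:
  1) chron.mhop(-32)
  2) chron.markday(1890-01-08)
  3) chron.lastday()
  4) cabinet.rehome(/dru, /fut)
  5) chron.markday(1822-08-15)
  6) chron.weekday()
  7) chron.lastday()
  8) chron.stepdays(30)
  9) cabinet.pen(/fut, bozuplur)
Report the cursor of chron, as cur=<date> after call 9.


Answer: cur=1822-09-30

Derivation:
==> mhop(-32)
<== 1731-07-01
==> markday(1890-01-08)
<== 1890-01-08
==> lastday()
<== 1890-01-31
==> rehome(/dru, /fut)
<== ok
==> markday(1822-08-15)
<== 1822-08-15
==> weekday()
<== Thursday
==> lastday()
<== 1822-08-31
==> stepdays(30)
<== 1822-09-30
==> pen(/fut, bozuplur)
<== overwrote


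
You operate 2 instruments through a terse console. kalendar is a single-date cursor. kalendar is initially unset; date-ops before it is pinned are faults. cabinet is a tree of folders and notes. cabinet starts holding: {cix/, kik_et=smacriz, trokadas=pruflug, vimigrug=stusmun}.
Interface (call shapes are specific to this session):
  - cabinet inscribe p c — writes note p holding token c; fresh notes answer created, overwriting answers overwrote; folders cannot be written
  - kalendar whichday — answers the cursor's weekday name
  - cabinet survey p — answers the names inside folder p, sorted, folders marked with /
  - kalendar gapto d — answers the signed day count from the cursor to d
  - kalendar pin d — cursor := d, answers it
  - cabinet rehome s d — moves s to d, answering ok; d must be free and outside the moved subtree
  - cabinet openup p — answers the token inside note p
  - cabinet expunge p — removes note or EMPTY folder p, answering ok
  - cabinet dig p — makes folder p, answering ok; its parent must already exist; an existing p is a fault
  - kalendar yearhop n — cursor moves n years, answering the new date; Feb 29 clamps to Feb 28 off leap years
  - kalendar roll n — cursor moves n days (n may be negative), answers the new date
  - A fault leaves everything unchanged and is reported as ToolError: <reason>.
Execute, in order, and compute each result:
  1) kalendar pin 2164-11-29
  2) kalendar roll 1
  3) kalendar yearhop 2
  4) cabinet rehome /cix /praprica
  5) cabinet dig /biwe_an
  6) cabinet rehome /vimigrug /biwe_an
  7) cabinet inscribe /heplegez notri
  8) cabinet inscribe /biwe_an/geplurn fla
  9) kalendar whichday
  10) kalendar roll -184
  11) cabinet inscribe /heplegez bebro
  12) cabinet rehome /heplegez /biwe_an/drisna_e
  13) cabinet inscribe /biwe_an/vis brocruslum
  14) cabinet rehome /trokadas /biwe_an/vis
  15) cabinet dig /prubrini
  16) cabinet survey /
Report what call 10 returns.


Answer: 2166-05-30

Derivation:
I run kalendar pin(d: 2164-11-29): 2164-11-29.
I invoke kalendar roll(n: 1), and observe 2164-11-30.
Next I call kalendar yearhop(n: 2), which returns 2166-11-30.
Using cabinet rehome(s: /cix, d: /praprica), giving ok.
I use cabinet dig(p: /biwe_an), and observe ok.
Calling cabinet rehome(s: /vimigrug, d: /biwe_an), giving ToolError: exists.
I call cabinet inscribe(p: /heplegez, c: notri), yielding created.
Calling cabinet inscribe(p: /biwe_an/geplurn, c: fla), and see created.
Invoking kalendar whichday, and get Sunday.
I try kalendar roll(n: -184), which returns 2166-05-30.
Calling cabinet inscribe(p: /heplegez, c: bebro), and see overwrote.
Calling cabinet rehome(s: /heplegez, d: /biwe_an/drisna_e), yielding ok.
Now I run cabinet inscribe(p: /biwe_an/vis, c: brocruslum), and observe created.
Now I run cabinet rehome(s: /trokadas, d: /biwe_an/vis), — result: ToolError: exists.
I run cabinet dig(p: /prubrini): ok.
Then cabinet survey(p: /), and observe [biwe_an/, kik_et, praprica/, prubrini/, trokadas, vimigrug].


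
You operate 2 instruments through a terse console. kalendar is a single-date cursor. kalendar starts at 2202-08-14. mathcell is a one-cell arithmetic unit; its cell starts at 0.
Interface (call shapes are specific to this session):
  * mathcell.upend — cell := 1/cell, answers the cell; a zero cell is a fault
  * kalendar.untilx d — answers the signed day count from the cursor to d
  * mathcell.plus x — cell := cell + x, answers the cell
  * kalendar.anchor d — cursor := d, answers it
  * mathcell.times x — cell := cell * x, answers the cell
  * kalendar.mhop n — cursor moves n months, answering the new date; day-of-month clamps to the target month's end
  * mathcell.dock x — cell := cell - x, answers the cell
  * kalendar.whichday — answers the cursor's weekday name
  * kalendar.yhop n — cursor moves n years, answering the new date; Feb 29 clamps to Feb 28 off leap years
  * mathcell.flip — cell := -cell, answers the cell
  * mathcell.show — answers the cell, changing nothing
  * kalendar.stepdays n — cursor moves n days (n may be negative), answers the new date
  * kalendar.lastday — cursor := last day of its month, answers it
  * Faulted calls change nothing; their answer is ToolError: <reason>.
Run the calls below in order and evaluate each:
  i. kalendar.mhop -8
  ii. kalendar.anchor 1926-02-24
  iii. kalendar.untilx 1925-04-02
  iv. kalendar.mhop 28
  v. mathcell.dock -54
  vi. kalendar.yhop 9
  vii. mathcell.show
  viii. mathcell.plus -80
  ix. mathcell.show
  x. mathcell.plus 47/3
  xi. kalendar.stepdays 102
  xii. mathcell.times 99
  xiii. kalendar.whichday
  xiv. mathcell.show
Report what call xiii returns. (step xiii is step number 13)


Answer: Monday

Derivation:
-> kalendar.mhop(n: -8)
<- 2201-12-14
-> kalendar.anchor(d: 1926-02-24)
<- 1926-02-24
-> kalendar.untilx(d: 1925-04-02)
<- -328
-> kalendar.mhop(n: 28)
<- 1928-06-24
-> mathcell.dock(x: -54)
<- 54
-> kalendar.yhop(n: 9)
<- 1937-06-24
-> mathcell.show()
<- 54
-> mathcell.plus(x: -80)
<- -26
-> mathcell.show()
<- -26
-> mathcell.plus(x: 47/3)
<- -31/3
-> kalendar.stepdays(n: 102)
<- 1937-10-04
-> mathcell.times(x: 99)
<- -1023
-> kalendar.whichday()
<- Monday
-> mathcell.show()
<- -1023


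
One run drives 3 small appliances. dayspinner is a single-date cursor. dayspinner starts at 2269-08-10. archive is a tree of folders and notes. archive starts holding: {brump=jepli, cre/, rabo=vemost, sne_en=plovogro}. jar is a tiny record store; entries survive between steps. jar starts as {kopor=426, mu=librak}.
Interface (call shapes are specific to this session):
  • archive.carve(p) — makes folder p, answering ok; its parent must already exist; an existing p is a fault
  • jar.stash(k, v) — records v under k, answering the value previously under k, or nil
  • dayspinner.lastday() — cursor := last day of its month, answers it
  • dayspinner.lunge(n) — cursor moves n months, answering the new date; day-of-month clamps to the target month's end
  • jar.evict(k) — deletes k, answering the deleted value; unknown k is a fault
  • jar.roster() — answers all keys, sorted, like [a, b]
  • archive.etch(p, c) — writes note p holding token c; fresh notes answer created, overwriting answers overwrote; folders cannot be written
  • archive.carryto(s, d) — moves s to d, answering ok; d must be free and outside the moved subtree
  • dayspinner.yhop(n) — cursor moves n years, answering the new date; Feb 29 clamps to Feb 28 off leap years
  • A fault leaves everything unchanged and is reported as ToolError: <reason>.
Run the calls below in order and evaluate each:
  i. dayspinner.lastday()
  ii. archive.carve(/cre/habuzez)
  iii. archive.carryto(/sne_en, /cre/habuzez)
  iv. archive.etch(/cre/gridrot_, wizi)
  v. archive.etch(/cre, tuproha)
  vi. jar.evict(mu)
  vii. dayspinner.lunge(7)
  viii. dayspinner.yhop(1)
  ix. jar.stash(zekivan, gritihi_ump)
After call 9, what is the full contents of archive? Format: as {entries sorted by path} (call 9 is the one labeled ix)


Answer: {brump=jepli, cre/, cre/gridrot_=wizi, cre/habuzez/, rabo=vemost, sne_en=plovogro}

Derivation:
% dayspinner.lastday
= 2269-08-31
% archive.carve /cre/habuzez
= ok
% archive.carryto /sne_en /cre/habuzez
= ToolError: exists
% archive.etch /cre/gridrot_ wizi
= created
% archive.etch /cre tuproha
= ToolError: is a directory
% jar.evict mu
= librak
% dayspinner.lunge 7
= 2270-03-31
% dayspinner.yhop 1
= 2271-03-31
% jar.stash zekivan gritihi_ump
= nil


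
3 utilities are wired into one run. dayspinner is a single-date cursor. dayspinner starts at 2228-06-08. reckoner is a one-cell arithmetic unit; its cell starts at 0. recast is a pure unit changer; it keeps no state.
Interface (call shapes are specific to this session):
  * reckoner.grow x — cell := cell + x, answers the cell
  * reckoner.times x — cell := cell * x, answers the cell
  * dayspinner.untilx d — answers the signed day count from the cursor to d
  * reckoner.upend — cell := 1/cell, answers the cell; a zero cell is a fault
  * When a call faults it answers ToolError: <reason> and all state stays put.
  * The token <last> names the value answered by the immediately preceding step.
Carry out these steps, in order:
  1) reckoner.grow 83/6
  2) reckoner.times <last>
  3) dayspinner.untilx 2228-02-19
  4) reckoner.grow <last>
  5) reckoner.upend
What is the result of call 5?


Answer: 36/2929

Derivation:
I use grow passing x=83/6, giving 83/6.
I call times passing x=<last>, which returns 6889/36.
Next I call untilx passing d=2228-02-19, giving -110.
Invoking grow passing x=<last>, and get 2929/36.
I try upend(), yielding 36/2929.


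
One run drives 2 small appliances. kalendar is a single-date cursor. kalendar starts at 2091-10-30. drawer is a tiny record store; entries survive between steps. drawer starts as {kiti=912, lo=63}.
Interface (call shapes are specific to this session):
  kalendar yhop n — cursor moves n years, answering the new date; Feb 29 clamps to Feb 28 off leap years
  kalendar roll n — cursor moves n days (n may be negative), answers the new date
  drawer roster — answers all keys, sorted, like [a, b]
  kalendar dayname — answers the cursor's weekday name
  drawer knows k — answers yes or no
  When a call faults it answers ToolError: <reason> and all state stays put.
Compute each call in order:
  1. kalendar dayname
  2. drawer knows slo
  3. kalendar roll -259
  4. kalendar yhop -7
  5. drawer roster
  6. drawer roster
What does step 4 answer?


Calling kalendar dayname(), which returns Tuesday.
I try drawer knows using k→slo, which returns no.
I run kalendar roll using n→-259, giving 2091-02-13.
Invoking kalendar yhop using n→-7: 2084-02-13.
Using drawer roster, and see [kiti, lo].
I invoke drawer roster: [kiti, lo].

Answer: 2084-02-13


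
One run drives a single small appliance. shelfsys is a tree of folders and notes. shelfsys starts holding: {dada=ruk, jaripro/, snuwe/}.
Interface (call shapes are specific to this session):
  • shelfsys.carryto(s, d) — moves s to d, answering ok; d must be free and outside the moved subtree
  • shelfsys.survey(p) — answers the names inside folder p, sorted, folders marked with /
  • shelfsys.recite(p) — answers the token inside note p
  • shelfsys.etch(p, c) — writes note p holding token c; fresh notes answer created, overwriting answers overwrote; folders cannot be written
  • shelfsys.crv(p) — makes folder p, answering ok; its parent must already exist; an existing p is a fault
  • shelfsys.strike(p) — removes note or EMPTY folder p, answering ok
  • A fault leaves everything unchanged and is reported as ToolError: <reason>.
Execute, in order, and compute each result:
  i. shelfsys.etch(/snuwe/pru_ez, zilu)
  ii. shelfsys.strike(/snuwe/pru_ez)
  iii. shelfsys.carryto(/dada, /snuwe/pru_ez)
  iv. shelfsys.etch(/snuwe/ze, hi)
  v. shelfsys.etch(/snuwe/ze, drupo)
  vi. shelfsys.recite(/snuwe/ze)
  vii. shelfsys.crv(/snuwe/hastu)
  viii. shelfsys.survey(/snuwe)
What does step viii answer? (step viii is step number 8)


Answer: [hastu/, pru_ez, ze]

Derivation:
// 1. shelfsys.etch(p='/snuwe/pru_ez', c='zilu') : created
// 2. shelfsys.strike(p='/snuwe/pru_ez') : ok
// 3. shelfsys.carryto(s='/dada', d='/snuwe/pru_ez') : ok
// 4. shelfsys.etch(p='/snuwe/ze', c='hi') : created
// 5. shelfsys.etch(p='/snuwe/ze', c='drupo') : overwrote
// 6. shelfsys.recite(p='/snuwe/ze') : drupo
// 7. shelfsys.crv(p='/snuwe/hastu') : ok
// 8. shelfsys.survey(p='/snuwe') : [hastu/, pru_ez, ze]


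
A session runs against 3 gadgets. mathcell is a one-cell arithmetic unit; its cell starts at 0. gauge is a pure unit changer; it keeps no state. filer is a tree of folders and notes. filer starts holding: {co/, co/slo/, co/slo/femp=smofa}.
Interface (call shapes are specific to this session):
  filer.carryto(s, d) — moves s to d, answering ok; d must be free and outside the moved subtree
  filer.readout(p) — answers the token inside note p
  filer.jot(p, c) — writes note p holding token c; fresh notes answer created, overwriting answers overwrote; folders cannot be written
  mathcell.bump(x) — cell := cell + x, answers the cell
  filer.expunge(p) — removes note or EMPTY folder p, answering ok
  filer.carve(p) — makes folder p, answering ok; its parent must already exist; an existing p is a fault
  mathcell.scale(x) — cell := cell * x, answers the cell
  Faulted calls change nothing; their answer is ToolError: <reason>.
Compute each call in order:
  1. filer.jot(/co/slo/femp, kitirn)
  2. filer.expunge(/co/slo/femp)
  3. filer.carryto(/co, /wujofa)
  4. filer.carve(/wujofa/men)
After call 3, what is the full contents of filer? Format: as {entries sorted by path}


Answer: {wujofa/, wujofa/slo/}

Derivation:
CALL filer.jot[p→/co/slo/femp; c→kitirn]
RET  overwrote
CALL filer.expunge[p→/co/slo/femp]
RET  ok
CALL filer.carryto[s→/co; d→/wujofa]
RET  ok
CALL filer.carve[p→/wujofa/men]
RET  ok


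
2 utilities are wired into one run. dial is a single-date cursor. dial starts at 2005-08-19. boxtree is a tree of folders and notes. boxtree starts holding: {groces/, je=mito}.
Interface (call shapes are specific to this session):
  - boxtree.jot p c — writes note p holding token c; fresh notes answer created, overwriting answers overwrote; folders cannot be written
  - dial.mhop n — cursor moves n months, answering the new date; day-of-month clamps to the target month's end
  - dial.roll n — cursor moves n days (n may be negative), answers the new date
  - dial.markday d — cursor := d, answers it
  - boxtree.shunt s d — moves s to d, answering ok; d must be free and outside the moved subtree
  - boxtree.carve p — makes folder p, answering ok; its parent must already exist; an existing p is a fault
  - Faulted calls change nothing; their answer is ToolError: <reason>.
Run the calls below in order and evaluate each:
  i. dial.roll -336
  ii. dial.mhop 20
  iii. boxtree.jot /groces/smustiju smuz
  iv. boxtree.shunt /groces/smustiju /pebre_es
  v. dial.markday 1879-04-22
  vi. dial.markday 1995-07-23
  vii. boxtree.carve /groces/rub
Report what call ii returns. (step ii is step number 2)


Answer: 2006-05-17

Derivation:
;; roll(-336) => 2004-09-17
;; mhop(20) => 2006-05-17
;; jot(/groces/smustiju, smuz) => created
;; shunt(/groces/smustiju, /pebre_es) => ok
;; markday(1879-04-22) => 1879-04-22
;; markday(1995-07-23) => 1995-07-23
;; carve(/groces/rub) => ok


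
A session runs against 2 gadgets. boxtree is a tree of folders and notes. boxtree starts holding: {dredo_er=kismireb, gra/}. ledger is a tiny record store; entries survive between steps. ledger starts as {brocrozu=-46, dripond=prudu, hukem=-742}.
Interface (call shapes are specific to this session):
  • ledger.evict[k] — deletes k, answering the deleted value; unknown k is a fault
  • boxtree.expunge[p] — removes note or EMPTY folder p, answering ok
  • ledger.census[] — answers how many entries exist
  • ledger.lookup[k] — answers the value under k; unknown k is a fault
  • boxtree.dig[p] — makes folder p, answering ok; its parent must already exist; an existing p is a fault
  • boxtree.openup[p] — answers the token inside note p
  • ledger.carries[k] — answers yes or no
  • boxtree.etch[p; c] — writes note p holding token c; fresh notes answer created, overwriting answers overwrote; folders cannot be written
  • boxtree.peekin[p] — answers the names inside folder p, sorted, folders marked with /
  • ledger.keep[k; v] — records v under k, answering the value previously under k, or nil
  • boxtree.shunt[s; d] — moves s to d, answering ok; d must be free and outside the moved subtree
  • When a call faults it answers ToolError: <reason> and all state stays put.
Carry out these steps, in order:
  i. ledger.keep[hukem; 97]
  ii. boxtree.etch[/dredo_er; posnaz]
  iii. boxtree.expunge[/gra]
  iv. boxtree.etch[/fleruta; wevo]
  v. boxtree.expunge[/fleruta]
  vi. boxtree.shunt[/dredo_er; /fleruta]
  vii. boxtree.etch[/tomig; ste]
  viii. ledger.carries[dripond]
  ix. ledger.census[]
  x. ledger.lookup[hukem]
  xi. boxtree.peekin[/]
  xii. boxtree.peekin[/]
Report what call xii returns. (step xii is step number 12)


~$ ledger.keep k: hukem v: 97
:: -742
~$ boxtree.etch p: /dredo_er c: posnaz
:: overwrote
~$ boxtree.expunge p: /gra
:: ok
~$ boxtree.etch p: /fleruta c: wevo
:: created
~$ boxtree.expunge p: /fleruta
:: ok
~$ boxtree.shunt s: /dredo_er d: /fleruta
:: ok
~$ boxtree.etch p: /tomig c: ste
:: created
~$ ledger.carries k: dripond
:: yes
~$ ledger.census
:: 3
~$ ledger.lookup k: hukem
:: 97
~$ boxtree.peekin p: /
:: [fleruta, tomig]
~$ boxtree.peekin p: /
:: [fleruta, tomig]

Answer: [fleruta, tomig]


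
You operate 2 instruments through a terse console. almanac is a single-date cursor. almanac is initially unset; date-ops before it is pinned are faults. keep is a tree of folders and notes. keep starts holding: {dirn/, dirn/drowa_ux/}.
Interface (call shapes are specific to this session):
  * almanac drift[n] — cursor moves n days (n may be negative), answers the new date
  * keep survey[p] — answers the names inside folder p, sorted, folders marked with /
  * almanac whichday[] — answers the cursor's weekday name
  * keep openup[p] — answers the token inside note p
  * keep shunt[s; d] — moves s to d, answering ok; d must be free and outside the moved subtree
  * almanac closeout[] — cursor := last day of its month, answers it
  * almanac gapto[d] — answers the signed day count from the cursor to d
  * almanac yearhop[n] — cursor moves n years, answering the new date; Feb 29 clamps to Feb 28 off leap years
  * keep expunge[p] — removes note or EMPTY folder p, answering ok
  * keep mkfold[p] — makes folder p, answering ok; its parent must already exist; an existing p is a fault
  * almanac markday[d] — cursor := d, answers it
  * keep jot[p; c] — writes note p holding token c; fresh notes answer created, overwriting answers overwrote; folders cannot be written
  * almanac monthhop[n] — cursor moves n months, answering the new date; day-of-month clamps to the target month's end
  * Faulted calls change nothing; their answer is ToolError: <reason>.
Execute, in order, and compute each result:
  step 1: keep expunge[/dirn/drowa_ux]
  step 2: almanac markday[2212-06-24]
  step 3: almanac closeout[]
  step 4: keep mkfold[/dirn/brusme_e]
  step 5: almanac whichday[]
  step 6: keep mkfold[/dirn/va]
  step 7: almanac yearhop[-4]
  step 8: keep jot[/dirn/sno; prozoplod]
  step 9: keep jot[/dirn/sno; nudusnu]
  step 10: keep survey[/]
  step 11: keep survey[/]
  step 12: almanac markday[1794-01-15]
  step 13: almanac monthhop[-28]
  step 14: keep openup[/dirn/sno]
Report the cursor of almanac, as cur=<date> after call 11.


CALL keep expunge[/dirn/drowa_ux]
RET  ok
CALL almanac markday[2212-06-24]
RET  2212-06-24
CALL almanac closeout[]
RET  2212-06-30
CALL keep mkfold[/dirn/brusme_e]
RET  ok
CALL almanac whichday[]
RET  Tuesday
CALL keep mkfold[/dirn/va]
RET  ok
CALL almanac yearhop[-4]
RET  2208-06-30
CALL keep jot[/dirn/sno; prozoplod]
RET  created
CALL keep jot[/dirn/sno; nudusnu]
RET  overwrote
CALL keep survey[/]
RET  [dirn/]
CALL keep survey[/]
RET  [dirn/]
CALL almanac markday[1794-01-15]
RET  1794-01-15
CALL almanac monthhop[-28]
RET  1791-09-15
CALL keep openup[/dirn/sno]
RET  nudusnu

Answer: cur=2208-06-30


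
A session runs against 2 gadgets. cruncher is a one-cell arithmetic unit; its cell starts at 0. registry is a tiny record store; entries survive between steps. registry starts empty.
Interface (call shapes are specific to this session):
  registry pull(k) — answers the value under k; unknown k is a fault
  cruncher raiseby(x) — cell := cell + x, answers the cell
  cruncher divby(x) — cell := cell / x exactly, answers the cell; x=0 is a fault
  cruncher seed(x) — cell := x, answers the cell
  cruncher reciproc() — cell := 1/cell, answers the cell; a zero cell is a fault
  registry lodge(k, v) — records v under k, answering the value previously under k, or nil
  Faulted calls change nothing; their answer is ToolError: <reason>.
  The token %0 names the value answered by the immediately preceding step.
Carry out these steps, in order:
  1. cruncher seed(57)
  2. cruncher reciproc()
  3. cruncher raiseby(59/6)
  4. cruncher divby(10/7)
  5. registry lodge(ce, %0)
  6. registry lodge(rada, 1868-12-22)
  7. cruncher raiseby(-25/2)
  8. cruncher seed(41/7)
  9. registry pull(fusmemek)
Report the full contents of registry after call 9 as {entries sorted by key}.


Answer: {ce=7861/1140, rada=1868-12-22}

Derivation:
~$ cruncher seed x=57
= 57
~$ cruncher reciproc
= 1/57
~$ cruncher raiseby x=59/6
= 1123/114
~$ cruncher divby x=10/7
= 7861/1140
~$ registry lodge k=ce v=%0
= nil
~$ registry lodge k=rada v=1868-12-22
= nil
~$ cruncher raiseby x=-25/2
= -6389/1140
~$ cruncher seed x=41/7
= 41/7
~$ registry pull k=fusmemek
= ToolError: no such key fusmemek


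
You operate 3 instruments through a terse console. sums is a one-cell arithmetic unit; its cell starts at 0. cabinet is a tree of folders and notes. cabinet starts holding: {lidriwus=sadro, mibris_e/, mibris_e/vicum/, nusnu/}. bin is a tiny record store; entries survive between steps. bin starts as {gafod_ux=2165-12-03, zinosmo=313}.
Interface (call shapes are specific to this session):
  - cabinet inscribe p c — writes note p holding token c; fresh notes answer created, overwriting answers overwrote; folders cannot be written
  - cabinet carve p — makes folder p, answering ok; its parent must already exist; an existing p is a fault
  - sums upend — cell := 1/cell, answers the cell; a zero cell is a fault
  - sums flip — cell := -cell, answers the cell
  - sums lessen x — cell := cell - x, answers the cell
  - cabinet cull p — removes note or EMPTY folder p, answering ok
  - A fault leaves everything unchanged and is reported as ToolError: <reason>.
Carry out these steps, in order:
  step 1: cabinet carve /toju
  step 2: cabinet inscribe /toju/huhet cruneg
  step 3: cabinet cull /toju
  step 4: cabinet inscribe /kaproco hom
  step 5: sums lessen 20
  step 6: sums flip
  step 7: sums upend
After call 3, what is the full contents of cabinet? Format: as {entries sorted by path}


-- 1. cabinet carve(p: /toju) ~> ok
-- 2. cabinet inscribe(p: /toju/huhet, c: cruneg) ~> created
-- 3. cabinet cull(p: /toju) ~> ToolError: not empty
-- 4. cabinet inscribe(p: /kaproco, c: hom) ~> created
-- 5. sums lessen(x: 20) ~> -20
-- 6. sums flip() ~> 20
-- 7. sums upend() ~> 1/20

Answer: {lidriwus=sadro, mibris_e/, mibris_e/vicum/, nusnu/, toju/, toju/huhet=cruneg}


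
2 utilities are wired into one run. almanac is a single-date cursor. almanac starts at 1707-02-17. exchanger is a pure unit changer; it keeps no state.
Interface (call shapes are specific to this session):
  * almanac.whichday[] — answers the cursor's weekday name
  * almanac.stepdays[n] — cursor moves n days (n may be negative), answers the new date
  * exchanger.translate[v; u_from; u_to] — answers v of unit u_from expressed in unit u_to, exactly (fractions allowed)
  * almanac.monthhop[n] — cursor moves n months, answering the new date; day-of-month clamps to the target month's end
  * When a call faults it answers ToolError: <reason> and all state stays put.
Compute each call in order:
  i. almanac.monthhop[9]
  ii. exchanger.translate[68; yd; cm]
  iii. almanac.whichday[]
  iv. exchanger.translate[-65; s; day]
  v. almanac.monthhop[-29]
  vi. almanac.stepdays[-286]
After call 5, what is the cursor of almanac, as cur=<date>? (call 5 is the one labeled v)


>>> almanac.monthhop n: 9
:: 1707-11-17
>>> exchanger.translate v: 68 u_from: yd u_to: cm
:: 155448/25
>>> almanac.whichday
:: Thursday
>>> exchanger.translate v: -65 u_from: s u_to: day
:: -13/17280
>>> almanac.monthhop n: -29
:: 1705-06-17
>>> almanac.stepdays n: -286
:: 1704-09-04

Answer: cur=1705-06-17


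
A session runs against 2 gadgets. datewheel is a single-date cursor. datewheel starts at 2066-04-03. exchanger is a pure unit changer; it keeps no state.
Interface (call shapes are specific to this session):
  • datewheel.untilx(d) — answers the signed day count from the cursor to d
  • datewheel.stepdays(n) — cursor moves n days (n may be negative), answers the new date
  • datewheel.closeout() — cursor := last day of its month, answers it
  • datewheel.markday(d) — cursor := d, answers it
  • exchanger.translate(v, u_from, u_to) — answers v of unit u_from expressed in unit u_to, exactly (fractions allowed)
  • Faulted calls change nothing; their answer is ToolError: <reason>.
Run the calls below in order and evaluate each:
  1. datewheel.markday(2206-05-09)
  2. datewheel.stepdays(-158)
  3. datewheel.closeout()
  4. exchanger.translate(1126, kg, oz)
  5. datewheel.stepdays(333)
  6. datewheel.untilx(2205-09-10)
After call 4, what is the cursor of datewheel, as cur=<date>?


// 1. datewheel.markday(d=2206-05-09) => 2206-05-09
// 2. datewheel.stepdays(n=-158) => 2205-12-02
// 3. datewheel.closeout() => 2205-12-31
// 4. exchanger.translate(v=1126, u_from=kg, u_to=oz) => 1801600000000/45359237
// 5. datewheel.stepdays(n=333) => 2206-11-29
// 6. datewheel.untilx(d=2205-09-10) => -445

Answer: cur=2205-12-31


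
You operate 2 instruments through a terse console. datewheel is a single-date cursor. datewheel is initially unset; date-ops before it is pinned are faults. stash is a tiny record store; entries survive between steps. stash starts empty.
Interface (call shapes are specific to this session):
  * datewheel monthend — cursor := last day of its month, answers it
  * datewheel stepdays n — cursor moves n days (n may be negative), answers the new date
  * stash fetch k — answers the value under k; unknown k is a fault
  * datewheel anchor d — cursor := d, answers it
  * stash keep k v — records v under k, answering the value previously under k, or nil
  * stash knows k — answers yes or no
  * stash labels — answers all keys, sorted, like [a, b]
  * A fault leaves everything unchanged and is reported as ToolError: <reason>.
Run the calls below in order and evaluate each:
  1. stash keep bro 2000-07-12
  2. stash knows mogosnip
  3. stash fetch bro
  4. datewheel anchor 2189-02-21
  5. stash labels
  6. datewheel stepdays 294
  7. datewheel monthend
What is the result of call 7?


;; 1. stash keep(k→bro, v→2000-07-12) : nil
;; 2. stash knows(k→mogosnip) : no
;; 3. stash fetch(k→bro) : 2000-07-12
;; 4. datewheel anchor(d→2189-02-21) : 2189-02-21
;; 5. stash labels() : [bro]
;; 6. datewheel stepdays(n→294) : 2189-12-12
;; 7. datewheel monthend() : 2189-12-31

Answer: 2189-12-31


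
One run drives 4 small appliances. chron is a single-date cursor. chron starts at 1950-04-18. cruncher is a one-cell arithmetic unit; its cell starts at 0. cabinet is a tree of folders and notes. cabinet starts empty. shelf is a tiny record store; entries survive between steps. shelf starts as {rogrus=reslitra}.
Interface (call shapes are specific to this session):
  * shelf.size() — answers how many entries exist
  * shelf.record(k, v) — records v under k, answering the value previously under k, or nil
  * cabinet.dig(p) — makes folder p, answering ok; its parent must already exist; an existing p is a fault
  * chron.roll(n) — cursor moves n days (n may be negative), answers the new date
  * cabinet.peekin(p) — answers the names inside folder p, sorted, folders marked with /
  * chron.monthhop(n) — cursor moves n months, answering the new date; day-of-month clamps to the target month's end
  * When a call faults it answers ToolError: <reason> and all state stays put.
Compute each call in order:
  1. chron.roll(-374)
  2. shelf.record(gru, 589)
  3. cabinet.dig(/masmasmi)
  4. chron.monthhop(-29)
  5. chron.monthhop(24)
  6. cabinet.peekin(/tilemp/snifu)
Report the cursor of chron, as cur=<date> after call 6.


Answer: cur=1948-11-09

Derivation:
Next I call roll using n=-374: 1949-04-09.
I call record using k=gru, v=589, and see nil.
Then dig using p=/masmasmi, and get ok.
I run monthhop using n=-29, which returns 1946-11-09.
I call monthhop using n=24: 1948-11-09.
I use peekin using p=/tilemp/snifu, and get ToolError: not found.


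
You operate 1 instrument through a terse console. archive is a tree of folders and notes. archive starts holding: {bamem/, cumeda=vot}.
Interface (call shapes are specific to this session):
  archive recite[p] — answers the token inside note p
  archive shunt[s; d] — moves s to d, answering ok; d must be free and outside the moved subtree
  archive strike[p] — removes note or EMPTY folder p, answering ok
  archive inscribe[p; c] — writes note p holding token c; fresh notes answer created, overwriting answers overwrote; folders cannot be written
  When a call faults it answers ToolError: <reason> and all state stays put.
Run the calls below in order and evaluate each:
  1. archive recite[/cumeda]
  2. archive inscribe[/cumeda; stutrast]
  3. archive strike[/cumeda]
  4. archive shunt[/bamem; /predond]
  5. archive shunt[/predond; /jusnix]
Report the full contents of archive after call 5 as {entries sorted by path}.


% archive recite p=/cumeda
[out] vot
% archive inscribe p=/cumeda c=stutrast
[out] overwrote
% archive strike p=/cumeda
[out] ok
% archive shunt s=/bamem d=/predond
[out] ok
% archive shunt s=/predond d=/jusnix
[out] ok

Answer: {jusnix/}


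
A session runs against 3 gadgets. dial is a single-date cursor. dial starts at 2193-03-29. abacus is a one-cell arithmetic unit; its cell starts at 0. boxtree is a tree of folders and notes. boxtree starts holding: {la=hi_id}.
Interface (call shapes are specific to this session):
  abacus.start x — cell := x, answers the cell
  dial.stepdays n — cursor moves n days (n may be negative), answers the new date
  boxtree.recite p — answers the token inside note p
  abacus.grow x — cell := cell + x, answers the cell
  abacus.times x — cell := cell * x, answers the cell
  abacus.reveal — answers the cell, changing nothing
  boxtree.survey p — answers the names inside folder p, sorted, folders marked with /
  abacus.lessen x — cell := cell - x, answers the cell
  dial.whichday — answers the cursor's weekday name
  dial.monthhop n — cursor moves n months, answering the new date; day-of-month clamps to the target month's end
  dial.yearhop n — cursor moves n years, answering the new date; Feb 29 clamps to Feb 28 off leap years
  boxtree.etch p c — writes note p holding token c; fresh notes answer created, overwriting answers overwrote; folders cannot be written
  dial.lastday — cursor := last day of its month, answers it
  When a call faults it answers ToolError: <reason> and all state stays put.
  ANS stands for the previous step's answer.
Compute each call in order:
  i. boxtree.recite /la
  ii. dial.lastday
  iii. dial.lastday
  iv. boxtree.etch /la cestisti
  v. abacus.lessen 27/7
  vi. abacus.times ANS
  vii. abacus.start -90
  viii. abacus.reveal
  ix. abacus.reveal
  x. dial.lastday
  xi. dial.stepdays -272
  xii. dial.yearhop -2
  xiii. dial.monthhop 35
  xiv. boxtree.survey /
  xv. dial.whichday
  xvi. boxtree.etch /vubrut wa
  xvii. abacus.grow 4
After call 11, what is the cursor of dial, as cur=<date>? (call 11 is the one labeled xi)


I invoke recite on p: /la, giving hi_id.
Calling lastday, — result: 2193-03-31.
Invoking lastday(), — result: 2193-03-31.
Using etch on p: /la, c: cestisti, yielding overwrote.
I use lessen on x: 27/7, which returns -27/7.
I run times on x: ANS, and see 729/49.
Using start on x: -90, and see -90.
I call reveal(), yielding -90.
Invoking reveal(), yielding -90.
Then lastday(), — result: 2193-03-31.
I run stepdays on n: -272, which returns 2192-07-02.
Calling yearhop on n: -2, giving 2190-07-02.
Next I call monthhop on n: 35, yielding 2193-06-02.
I invoke survey on p: /, — result: [la].
I run whichday, and get Sunday.
I use etch on p: /vubrut, c: wa, → created.
I try grow on x: 4: -86.

Answer: cur=2192-07-02
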